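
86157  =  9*9573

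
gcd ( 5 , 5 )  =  5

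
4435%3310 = 1125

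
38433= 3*12811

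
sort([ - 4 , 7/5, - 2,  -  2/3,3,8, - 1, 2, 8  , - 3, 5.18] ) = [ - 4, - 3,-2,-1, - 2/3, 7/5, 2 , 3, 5.18,8 , 8 ]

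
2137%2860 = 2137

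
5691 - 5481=210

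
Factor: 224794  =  2^1*112397^1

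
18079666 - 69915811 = - 51836145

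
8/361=8/361 = 0.02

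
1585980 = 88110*18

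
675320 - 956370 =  - 281050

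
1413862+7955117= 9368979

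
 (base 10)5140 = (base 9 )7041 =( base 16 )1414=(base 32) 50k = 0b1010000010100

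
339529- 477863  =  -138334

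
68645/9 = 7627 + 2/9 =7627.22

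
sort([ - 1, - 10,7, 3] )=[ - 10, - 1,3, 7]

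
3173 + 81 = 3254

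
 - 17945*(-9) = 161505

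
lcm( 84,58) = 2436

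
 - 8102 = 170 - 8272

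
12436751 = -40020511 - -52457262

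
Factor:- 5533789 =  - 17^1*325517^1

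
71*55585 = 3946535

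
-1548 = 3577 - 5125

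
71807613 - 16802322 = 55005291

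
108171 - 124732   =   - 16561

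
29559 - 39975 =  - 10416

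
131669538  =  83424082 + 48245456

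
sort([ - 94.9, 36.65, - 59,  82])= [ - 94.9, - 59, 36.65,82] 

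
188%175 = 13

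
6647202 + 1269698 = 7916900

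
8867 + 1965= 10832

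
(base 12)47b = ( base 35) J6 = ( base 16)29f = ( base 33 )kb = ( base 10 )671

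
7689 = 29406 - 21717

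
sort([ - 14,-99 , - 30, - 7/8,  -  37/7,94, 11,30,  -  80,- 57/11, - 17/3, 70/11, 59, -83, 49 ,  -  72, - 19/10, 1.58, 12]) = [ - 99, - 83,  -  80, - 72, -30,-14, - 17/3,- 37/7, - 57/11,-19/10,- 7/8, 1.58, 70/11, 11  ,  12,30,49, 59, 94] 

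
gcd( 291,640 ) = 1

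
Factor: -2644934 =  - 2^1*1322467^1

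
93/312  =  31/104= 0.30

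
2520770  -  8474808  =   - 5954038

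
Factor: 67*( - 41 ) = - 2747 = - 41^1 * 67^1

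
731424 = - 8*( - 91428 ) 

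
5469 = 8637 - 3168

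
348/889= 348/889 = 0.39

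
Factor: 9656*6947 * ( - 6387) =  - 428441441784 = -  2^3*3^1*17^1*71^1 * 2129^1*6947^1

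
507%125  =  7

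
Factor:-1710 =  - 2^1*3^2*5^1 * 19^1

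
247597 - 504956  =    -  257359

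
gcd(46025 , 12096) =7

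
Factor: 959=7^1*137^1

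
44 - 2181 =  - 2137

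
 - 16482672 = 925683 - 17408355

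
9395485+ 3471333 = 12866818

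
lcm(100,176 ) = 4400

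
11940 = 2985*4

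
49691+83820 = 133511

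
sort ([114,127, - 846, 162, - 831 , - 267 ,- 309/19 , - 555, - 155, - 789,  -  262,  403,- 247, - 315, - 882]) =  [-882, - 846, - 831, - 789,-555, - 315 , - 267, - 262, - 247, - 155,-309/19,114  ,  127,162,403]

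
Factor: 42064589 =7^2*71^1*107^1 * 113^1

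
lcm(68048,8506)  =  68048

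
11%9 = 2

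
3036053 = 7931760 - 4895707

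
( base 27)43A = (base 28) 3nb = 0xBBF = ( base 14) 114B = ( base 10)3007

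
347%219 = 128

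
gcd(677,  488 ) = 1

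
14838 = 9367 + 5471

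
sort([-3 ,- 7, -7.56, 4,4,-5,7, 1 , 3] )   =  [ - 7.56,-7, -5,- 3, 1, 3,4,4,7]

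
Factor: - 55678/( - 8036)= 97/14 = 2^( -1)*  7^( - 1 )*97^1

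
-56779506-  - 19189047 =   -  37590459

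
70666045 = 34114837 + 36551208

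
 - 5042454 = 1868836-6911290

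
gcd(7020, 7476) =12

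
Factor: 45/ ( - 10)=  - 9/2 = - 2^( - 1)*3^2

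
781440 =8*97680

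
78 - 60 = 18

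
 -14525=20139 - 34664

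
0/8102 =0 = 0.00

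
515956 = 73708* 7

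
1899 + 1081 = 2980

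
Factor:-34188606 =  - 2^1*3^2*173^1*10979^1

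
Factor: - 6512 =  -  2^4*11^1*37^1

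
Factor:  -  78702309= - 3^2*7^1*1249243^1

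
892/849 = 892/849 = 1.05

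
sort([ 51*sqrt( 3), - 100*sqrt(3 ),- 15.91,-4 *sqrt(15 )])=[ - 100*sqrt(3),-15.91 , - 4*sqrt(15 ),51*sqrt(3 )] 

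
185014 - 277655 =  - 92641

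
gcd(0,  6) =6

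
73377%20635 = 11472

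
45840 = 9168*5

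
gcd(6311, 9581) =1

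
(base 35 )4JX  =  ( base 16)15DE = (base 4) 1113132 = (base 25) 8nn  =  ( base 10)5598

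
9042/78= 115+12/13 = 115.92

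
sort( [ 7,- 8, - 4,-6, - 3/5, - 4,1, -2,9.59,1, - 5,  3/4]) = [-8,-6, - 5,-4, - 4 ,-2, -3/5, 3/4, 1, 1, 7, 9.59]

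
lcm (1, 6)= 6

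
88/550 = 4/25= 0.16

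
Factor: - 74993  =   - 19^1*3947^1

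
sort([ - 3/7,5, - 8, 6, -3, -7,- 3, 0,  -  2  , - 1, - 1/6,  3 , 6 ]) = [-8,-7, - 3, - 3, - 2,-1, - 3/7, -1/6, 0,3, 5,6,6]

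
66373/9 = 7374+7/9 = 7374.78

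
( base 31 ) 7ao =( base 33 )6fw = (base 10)7061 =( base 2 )1101110010101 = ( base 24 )C65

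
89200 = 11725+77475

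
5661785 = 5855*967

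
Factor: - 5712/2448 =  - 3^( - 1)* 7^1 = - 7/3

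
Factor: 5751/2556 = 2^ ( - 2)*3^2 = 9/4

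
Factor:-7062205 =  - 5^1*19^1*79^1 * 941^1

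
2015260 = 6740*299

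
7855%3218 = 1419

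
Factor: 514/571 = 2^1*257^1*571^( - 1)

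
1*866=866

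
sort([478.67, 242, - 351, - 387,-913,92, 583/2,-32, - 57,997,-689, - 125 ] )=[ - 913 , - 689, -387,-351, - 125,-57, - 32, 92, 242, 583/2 , 478.67,997] 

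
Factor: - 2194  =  -2^1 * 1097^1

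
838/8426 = 419/4213 = 0.10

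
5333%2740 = 2593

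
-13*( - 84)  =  1092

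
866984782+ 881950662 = 1748935444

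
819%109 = 56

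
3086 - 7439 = - 4353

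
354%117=3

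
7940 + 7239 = 15179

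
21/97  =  21/97 = 0.22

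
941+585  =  1526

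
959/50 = 959/50 = 19.18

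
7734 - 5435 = 2299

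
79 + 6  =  85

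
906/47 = 19+13/47 = 19.28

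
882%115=77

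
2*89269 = 178538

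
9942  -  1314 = 8628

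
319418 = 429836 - 110418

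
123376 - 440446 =  -  317070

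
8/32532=2/8133 = 0.00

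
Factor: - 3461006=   -2^1 * 53^1*103^1*317^1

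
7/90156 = 7/90156 = 0.00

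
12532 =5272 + 7260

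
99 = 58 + 41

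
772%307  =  158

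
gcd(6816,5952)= 96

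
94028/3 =94028/3 = 31342.67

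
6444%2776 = 892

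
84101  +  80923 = 165024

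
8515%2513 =976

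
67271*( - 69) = -4641699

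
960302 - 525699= 434603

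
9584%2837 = 1073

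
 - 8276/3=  - 8276/3=- 2758.67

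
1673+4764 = 6437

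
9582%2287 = 434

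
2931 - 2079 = 852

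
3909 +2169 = 6078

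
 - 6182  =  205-6387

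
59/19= 59/19 = 3.11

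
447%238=209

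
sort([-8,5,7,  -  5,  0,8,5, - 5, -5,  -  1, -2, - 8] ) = [  -  8, - 8,  -  5,-5,  -  5, - 2 , - 1,0 , 5,5 , 7,8]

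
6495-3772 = 2723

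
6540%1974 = 618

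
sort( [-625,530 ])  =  [-625,530 ] 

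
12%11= 1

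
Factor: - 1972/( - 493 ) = 4 = 2^2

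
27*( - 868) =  - 23436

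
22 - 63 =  - 41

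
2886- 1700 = 1186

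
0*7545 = 0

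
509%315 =194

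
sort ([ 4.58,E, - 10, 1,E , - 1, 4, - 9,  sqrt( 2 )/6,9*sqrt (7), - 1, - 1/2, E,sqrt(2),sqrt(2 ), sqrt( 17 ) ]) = [ - 10 , - 9, - 1, - 1 , -1/2,sqrt(2 )/6,1,sqrt( 2 ), sqrt ( 2 ),E,  E,E,4 , sqrt( 17),4.58,  9* sqrt (7 ) ] 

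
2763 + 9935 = 12698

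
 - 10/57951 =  - 1 + 57941/57951 = -  0.00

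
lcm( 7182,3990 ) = 35910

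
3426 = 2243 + 1183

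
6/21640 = 3/10820=   0.00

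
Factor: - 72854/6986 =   -  73/7 = - 7^(  -  1)*73^1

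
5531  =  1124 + 4407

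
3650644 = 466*7834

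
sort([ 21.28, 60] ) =[ 21.28,60 ] 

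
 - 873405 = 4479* ( - 195 ) 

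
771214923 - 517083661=254131262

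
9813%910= 713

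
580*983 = 570140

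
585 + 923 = 1508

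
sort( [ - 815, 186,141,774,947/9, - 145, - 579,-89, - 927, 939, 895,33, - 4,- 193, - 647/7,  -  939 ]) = [-939, - 927,  -  815, - 579, - 193, - 145, - 647/7, - 89, - 4, 33,947/9, 141,186,774, 895,939 ] 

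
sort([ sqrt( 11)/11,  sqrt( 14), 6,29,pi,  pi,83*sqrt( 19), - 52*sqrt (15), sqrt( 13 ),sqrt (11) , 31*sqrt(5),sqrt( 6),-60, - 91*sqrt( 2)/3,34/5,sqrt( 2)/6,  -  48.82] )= [ - 52 *sqrt( 15 ), -60 , - 48.82,  -  91*sqrt( 2)/3, sqrt ( 2) /6,sqrt( 11)/11,  sqrt( 6), pi  ,  pi,sqrt( 11), sqrt( 13),sqrt ( 14 ),6 , 34/5,29,31 *sqrt( 5),83*sqrt( 19)] 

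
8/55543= 8/55543= 0.00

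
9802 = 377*26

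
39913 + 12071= 51984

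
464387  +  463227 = 927614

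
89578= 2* 44789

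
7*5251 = 36757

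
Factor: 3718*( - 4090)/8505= - 3041324/1701= - 2^2 *3^( - 5)*7^( - 1)*11^1*13^2*409^1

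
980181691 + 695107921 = 1675289612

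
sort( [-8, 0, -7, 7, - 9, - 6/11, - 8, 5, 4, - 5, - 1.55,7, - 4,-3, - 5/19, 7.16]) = [ - 9, - 8, - 8, - 7, - 5, - 4, - 3, - 1.55, - 6/11, - 5/19, 0, 4,5, 7,7, 7.16]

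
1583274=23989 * 66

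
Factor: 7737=3^1 * 2579^1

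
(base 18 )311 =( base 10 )991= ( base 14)50B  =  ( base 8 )1737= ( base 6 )4331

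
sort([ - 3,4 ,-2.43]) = [ - 3 ,-2.43, 4]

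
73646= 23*3202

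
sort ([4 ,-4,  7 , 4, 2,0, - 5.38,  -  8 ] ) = [ - 8, - 5.38,- 4,0,2,4,4,  7 ] 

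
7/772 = 7/772 = 0.01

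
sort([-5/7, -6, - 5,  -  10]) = [ - 10, - 6, - 5, - 5/7] 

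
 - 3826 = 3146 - 6972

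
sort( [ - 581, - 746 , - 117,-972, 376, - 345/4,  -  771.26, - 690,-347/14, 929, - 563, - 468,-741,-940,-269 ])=[-972,-940,- 771.26,-746,-741, - 690 ,-581 , - 563, - 468,- 269, - 117,- 345/4 , -347/14,  376, 929]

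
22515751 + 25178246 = 47693997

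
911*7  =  6377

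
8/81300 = 2/20325=0.00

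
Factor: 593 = 593^1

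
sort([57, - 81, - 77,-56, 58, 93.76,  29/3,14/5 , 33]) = [ - 81, - 77,  -  56, 14/5,  29/3, 33, 57,58 , 93.76] 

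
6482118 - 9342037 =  - 2859919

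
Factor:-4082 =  - 2^1 * 13^1*157^1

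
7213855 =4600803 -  - 2613052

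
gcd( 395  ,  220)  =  5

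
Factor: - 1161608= - 2^3 *7^1 * 20743^1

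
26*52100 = 1354600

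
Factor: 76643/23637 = 3^ (-1 )*  7^1*7879^(  -  1) * 10949^1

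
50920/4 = 12730  =  12730.00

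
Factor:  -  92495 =  -  5^1*13^1*1423^1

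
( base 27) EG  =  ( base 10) 394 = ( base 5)3034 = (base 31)cm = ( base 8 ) 612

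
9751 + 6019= 15770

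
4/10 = 2/5 = 0.40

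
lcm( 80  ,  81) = 6480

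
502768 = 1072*469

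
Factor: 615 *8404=2^2*3^1 * 5^1*11^1*41^1*191^1=5168460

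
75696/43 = 1760 + 16/43 = 1760.37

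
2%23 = 2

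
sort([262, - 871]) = [-871,262]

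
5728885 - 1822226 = 3906659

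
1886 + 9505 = 11391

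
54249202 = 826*65677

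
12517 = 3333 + 9184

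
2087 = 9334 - 7247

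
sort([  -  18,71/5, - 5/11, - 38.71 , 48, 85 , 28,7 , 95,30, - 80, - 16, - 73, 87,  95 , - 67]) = [ - 80, - 73, - 67 , - 38.71 , - 18, - 16, - 5/11,  7 , 71/5, 28 , 30, 48, 85,87, 95, 95] 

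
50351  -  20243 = 30108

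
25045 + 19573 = 44618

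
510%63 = 6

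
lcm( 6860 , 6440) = 315560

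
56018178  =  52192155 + 3826023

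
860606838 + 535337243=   1395944081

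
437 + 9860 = 10297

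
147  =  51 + 96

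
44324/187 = 44324/187=237.03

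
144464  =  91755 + 52709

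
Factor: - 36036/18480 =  - 39/20 = -2^( - 2) * 3^1*5^ (  -  1)*13^1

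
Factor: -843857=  - 7^1*120551^1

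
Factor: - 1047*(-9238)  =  2^1*3^1*31^1*149^1*349^1 = 9672186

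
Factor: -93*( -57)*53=280953 = 3^2*19^1*31^1*53^1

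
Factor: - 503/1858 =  - 2^( - 1) * 503^1 * 929^( - 1)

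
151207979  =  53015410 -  -98192569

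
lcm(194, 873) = 1746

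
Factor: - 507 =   -  3^1* 13^2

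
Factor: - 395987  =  -43^1*9209^1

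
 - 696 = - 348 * 2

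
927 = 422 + 505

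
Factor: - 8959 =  - 17^2 * 31^1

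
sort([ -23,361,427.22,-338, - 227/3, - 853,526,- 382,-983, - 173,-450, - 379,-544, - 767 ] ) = [ - 983, - 853,-767, - 544, - 450,-382,- 379,  -  338, - 173,-227/3, - 23, 361 , 427.22, 526 ] 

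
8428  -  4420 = 4008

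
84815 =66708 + 18107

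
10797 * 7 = 75579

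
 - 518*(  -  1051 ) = 544418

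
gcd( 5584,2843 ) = 1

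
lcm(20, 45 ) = 180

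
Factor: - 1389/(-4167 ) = 3^( - 1) = 1/3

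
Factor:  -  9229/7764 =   -  2^( -2 ) * 3^ (-1)* 11^1*647^( - 1)*839^1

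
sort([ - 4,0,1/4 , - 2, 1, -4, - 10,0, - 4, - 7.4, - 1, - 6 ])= [ - 10, - 7.4, - 6, - 4, - 4, - 4, - 2, - 1 , 0,0,1/4,1] 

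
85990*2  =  171980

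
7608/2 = 3804 = 3804.00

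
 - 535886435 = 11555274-547441709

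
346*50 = 17300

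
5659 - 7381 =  - 1722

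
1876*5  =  9380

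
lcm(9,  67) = 603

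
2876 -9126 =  - 6250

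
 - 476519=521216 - 997735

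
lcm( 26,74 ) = 962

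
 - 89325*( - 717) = 64046025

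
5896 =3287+2609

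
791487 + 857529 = 1649016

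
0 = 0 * 899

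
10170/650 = 15 + 42/65= 15.65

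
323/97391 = 323/97391=0.00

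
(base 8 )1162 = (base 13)392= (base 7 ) 1553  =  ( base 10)626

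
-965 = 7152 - 8117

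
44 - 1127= - 1083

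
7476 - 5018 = 2458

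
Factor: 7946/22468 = 2^ ( - 1 )*29^1*41^( - 1) = 29/82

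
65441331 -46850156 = 18591175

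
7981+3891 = 11872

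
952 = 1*952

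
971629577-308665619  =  662963958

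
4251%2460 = 1791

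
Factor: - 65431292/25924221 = -2^2*3^( - 2)*2880469^( - 1)* 16357823^1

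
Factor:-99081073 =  - 7^1*13^1*43^1*25321^1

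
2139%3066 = 2139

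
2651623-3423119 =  - 771496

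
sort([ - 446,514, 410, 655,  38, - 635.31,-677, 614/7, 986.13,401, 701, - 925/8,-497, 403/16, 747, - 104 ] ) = [ - 677 , - 635.31,-497, - 446, - 925/8, - 104, 403/16,  38, 614/7 , 401,  410, 514,655, 701, 747, 986.13 ] 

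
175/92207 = 175/92207 =0.00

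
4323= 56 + 4267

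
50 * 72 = 3600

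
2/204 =1/102 = 0.01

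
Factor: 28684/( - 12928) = -2^( - 5)*71^1=- 71/32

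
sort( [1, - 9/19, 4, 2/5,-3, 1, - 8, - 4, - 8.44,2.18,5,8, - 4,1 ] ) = [-8.44, - 8, - 4,  -  4, - 3, - 9/19, 2/5, 1 , 1, 1, 2.18, 4 , 5 , 8] 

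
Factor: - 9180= - 2^2*3^3 *5^1*17^1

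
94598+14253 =108851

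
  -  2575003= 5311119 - 7886122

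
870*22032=19167840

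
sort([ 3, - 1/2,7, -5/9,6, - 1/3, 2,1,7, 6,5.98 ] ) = [ - 5/9, - 1/2, - 1/3,1, 2,3 , 5.98,  6,6,7,  7 ] 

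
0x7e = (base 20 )66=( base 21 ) 60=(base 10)126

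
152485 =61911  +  90574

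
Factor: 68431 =11^1*6221^1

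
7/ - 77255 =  - 7/77255 =- 0.00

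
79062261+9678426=88740687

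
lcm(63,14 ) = 126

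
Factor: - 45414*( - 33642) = 2^2*3^6 * 7^1*29^2*89^1 = 1527817788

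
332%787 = 332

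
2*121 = 242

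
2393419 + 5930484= 8323903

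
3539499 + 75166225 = 78705724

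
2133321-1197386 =935935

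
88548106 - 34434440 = 54113666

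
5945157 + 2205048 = 8150205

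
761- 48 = 713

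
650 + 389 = 1039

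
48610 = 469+48141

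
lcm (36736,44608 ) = 624512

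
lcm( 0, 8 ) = 0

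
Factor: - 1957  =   - 19^1*103^1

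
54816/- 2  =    -  27408/1 = - 27408.00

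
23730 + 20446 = 44176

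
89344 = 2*44672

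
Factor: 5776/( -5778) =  - 2888/2889  =  - 2^3*3^( - 3 )*19^2*107^(- 1 )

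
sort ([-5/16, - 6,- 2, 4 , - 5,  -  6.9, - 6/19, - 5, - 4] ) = [  -  6.9,  -  6, - 5 ,- 5, - 4, - 2, - 6/19,- 5/16 , 4 ]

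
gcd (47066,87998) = 2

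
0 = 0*26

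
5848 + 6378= 12226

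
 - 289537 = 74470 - 364007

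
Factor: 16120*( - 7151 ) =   -  115274120 = - 2^3 * 5^1*13^1 *31^1*7151^1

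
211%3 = 1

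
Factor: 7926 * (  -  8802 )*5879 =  - 410146389108 = -2^2 *3^4*163^1 * 1321^1 *5879^1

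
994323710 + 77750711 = 1072074421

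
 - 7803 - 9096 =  - 16899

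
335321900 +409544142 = 744866042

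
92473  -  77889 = 14584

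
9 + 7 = 16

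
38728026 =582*66543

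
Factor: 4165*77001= 3^1*5^1*7^2 *17^1*25667^1 = 320709165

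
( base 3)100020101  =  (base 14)264d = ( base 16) 1A4D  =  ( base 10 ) 6733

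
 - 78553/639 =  - 123 + 44/639 = - 122.93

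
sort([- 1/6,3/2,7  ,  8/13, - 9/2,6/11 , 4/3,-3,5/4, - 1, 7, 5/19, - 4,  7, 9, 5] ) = [ - 9/2, - 4, - 3, - 1, - 1/6, 5/19,6/11, 8/13, 5/4,4/3,  3/2,5, 7, 7,  7,  9 ]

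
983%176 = 103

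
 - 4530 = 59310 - 63840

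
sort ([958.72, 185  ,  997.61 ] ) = [185, 958.72, 997.61 ] 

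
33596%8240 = 636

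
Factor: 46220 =2^2*5^1*2311^1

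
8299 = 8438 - 139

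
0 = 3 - 3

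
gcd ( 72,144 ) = 72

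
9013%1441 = 367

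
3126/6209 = 3126/6209 =0.50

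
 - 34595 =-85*407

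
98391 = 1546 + 96845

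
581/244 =581/244 = 2.38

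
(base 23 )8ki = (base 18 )e9c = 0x1266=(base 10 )4710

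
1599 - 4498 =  - 2899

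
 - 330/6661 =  - 1 +6331/6661= - 0.05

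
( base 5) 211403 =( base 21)G25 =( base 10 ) 7103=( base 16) 1bbf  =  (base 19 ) 10cg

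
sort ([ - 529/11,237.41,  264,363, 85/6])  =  [-529/11,  85/6, 237.41,264,363]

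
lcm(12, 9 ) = 36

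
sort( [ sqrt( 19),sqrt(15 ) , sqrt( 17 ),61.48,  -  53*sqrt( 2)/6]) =[ - 53*sqrt ( 2) /6,sqrt( 15 ),sqrt( 17 ), sqrt ( 19), 61.48] 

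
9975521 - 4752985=5222536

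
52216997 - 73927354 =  - 21710357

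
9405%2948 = 561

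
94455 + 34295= 128750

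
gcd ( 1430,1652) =2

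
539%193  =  153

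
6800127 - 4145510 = 2654617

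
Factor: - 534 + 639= 105  =  3^1* 5^1*7^1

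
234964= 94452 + 140512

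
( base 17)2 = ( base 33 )2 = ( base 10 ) 2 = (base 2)10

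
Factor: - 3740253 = -3^1*11^1*113341^1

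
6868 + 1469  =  8337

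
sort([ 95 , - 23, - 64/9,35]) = [ - 23, - 64/9,35,95 ] 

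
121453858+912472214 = 1033926072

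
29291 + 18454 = 47745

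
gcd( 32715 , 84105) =45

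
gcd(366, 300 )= 6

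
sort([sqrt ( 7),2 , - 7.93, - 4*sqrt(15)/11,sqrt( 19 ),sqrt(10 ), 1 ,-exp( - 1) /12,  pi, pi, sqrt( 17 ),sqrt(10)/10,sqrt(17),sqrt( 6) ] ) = [ - 7.93, - 4*sqrt(15) /11, - exp( - 1)/12,sqrt(10 ) /10, 1,2,sqrt(6),sqrt(7),pi,pi,sqrt(10 ),sqrt (17),sqrt(17 ), sqrt(19)]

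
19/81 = 19/81 = 0.23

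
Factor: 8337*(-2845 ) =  -3^1 * 5^1*7^1*397^1*569^1 = -23718765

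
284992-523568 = -238576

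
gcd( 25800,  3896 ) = 8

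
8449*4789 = 40462261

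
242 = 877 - 635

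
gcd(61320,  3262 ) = 14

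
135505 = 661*205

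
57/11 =5  +  2/11 = 5.18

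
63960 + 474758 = 538718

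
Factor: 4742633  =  7^1 * 167^1*4057^1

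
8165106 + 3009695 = 11174801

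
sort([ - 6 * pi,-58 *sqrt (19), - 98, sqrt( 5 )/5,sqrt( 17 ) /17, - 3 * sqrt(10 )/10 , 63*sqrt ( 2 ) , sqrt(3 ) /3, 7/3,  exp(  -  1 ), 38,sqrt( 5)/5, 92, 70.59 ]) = [ - 58*sqrt( 19 ) ,-98,-6*pi,-3*sqrt(10)/10, sqrt( 17) /17, exp(-1),sqrt( 5)/5, sqrt(5 )/5, sqrt ( 3)/3, 7/3, 38,70.59, 63 * sqrt( 2 ), 92] 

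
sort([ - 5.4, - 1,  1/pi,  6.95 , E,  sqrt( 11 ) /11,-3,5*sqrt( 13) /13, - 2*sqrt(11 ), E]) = [-2*sqrt(11 ), - 5.4, - 3, - 1, sqrt( 11)/11,1/pi, 5*sqrt( 13)/13,E, E,6.95]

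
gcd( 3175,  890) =5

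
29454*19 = 559626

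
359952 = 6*59992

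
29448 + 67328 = 96776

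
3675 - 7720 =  - 4045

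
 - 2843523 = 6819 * (  -  417)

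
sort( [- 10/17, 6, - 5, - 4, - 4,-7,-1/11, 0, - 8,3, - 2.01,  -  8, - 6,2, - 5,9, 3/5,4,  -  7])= [ - 8,  -  8, - 7, - 7, - 6, - 5,- 5, - 4, - 4,  -  2.01, - 10/17, - 1/11, 0, 3/5, 2, 3, 4, 6,9]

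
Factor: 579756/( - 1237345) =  - 2^2*3^1*5^ ( - 1 )*17^(-1 )*14557^( - 1)*48313^1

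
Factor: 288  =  2^5*3^2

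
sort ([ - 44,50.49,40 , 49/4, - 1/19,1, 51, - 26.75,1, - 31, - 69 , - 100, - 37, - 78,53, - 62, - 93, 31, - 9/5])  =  [ - 100, - 93, - 78, - 69, - 62, -44, - 37, - 31,-26.75, - 9/5, - 1/19, 1,  1,49/4,  31, 40,50.49,51,53]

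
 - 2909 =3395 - 6304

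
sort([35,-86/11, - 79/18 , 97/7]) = [ - 86/11, - 79/18,  97/7 , 35]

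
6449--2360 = 8809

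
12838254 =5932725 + 6905529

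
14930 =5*2986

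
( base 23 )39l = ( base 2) 11100010111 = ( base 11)1400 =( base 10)1815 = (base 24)33F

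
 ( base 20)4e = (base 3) 10111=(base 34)2q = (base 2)1011110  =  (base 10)94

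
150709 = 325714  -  175005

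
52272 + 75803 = 128075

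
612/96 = 6 + 3/8 = 6.38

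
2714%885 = 59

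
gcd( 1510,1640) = 10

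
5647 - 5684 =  - 37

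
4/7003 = 4/7003 = 0.00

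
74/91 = 74/91=0.81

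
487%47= 17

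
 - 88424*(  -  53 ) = 4686472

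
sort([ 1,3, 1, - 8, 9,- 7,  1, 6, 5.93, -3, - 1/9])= [- 8 ,  -  7, - 3, - 1/9 , 1, 1,1,3,5.93,  6, 9]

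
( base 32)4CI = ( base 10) 4498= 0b1000110010010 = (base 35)3ni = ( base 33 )44a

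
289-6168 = -5879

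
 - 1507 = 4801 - 6308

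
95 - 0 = 95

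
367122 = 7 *52446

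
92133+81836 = 173969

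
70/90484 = 35/45242 = 0.00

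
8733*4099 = 35796567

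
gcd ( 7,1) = 1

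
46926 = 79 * 594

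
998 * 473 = 472054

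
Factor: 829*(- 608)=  - 2^5*19^1*829^1 = - 504032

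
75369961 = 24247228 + 51122733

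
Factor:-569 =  - 569^1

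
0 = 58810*0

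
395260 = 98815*4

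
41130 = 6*6855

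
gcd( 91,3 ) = 1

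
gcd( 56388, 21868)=4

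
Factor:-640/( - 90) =64/9 = 2^6*3^( - 2)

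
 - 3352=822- 4174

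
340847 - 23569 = 317278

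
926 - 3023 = - 2097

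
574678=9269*62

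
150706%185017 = 150706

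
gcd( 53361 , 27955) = 1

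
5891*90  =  530190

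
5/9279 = 5/9279 = 0.00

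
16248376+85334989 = 101583365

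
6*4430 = 26580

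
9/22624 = 9/22624 = 0.00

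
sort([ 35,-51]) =[ - 51,35]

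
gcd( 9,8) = 1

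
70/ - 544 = -1  +  237/272  =  - 0.13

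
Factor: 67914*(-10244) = -2^3*3^2*7^3*11^1* 13^1 * 197^1 = - 695711016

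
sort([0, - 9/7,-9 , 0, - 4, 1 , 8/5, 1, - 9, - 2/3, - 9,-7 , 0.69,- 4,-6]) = [-9, - 9, - 9, - 7,  -  6, - 4, - 4, -9/7, - 2/3, 0  ,  0, 0.69,1,  1 , 8/5] 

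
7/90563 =7/90563 =0.00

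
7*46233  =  323631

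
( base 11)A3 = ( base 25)4d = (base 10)113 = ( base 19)5i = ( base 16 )71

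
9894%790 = 414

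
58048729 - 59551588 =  - 1502859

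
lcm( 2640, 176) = 2640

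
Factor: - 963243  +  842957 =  - 120286 = -2^1*137^1 * 439^1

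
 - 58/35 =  - 2 + 12/35 = - 1.66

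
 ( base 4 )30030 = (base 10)780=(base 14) 3da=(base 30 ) Q0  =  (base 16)30C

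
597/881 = 597/881  =  0.68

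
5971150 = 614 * 9725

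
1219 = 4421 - 3202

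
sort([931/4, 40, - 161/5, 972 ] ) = [ - 161/5, 40,  931/4  ,  972]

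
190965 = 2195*87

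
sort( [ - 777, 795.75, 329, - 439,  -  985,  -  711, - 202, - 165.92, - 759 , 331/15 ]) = [ - 985, - 777, -759, - 711 ,- 439, - 202, - 165.92,  331/15, 329,795.75]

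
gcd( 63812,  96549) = 1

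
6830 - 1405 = 5425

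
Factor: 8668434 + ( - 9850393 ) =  - 1181959=- 17^1*251^1*277^1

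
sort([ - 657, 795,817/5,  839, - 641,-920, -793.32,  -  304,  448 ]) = [ - 920, - 793.32 , - 657, - 641, - 304, 817/5, 448 , 795, 839] 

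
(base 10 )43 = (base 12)37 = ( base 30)1D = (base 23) 1k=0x2b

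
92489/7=13212 + 5/7 = 13212.71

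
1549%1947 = 1549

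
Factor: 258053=211^1 *1223^1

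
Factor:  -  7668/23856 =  - 9/28= - 2^( -2)*3^2 * 7^( -1 ) 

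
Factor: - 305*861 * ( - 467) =3^1*5^1*7^1*41^1*61^1*467^1 = 122636535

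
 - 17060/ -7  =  17060/7  =  2437.14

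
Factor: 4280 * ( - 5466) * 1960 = -45853180800 = - 2^7 * 3^1*5^2*7^2*107^1*911^1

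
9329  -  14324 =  - 4995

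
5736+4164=9900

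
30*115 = 3450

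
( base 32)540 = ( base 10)5248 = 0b1010010000000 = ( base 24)92G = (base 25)89N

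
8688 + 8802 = 17490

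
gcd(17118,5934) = 6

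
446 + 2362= 2808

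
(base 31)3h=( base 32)3e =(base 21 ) 55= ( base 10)110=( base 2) 1101110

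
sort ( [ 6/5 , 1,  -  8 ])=[ - 8,1,6/5 ] 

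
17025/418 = 17025/418 = 40.73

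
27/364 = 27/364= 0.07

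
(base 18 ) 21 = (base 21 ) 1g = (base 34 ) 13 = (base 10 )37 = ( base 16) 25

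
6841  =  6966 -125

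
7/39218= 7/39218 = 0.00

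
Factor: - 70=-2^1*5^1 *7^1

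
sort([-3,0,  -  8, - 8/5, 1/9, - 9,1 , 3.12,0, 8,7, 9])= [  -  9,-8,-3, - 8/5,0,0, 1/9,1, 3.12, 7, 8,9 ]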